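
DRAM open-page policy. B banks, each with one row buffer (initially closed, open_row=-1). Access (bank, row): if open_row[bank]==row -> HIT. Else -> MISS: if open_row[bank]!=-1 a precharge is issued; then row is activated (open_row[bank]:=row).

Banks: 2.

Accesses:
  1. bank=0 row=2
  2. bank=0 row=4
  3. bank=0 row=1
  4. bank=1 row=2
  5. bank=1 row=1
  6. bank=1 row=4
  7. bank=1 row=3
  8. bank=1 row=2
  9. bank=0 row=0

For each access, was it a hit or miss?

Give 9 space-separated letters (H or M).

Acc 1: bank0 row2 -> MISS (open row2); precharges=0
Acc 2: bank0 row4 -> MISS (open row4); precharges=1
Acc 3: bank0 row1 -> MISS (open row1); precharges=2
Acc 4: bank1 row2 -> MISS (open row2); precharges=2
Acc 5: bank1 row1 -> MISS (open row1); precharges=3
Acc 6: bank1 row4 -> MISS (open row4); precharges=4
Acc 7: bank1 row3 -> MISS (open row3); precharges=5
Acc 8: bank1 row2 -> MISS (open row2); precharges=6
Acc 9: bank0 row0 -> MISS (open row0); precharges=7

Answer: M M M M M M M M M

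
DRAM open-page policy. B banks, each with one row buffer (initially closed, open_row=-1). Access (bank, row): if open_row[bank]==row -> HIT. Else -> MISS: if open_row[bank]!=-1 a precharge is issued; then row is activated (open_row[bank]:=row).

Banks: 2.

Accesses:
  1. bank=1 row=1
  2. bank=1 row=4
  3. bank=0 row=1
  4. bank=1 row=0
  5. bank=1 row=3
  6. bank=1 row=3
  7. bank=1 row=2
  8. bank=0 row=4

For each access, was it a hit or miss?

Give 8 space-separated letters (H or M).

Acc 1: bank1 row1 -> MISS (open row1); precharges=0
Acc 2: bank1 row4 -> MISS (open row4); precharges=1
Acc 3: bank0 row1 -> MISS (open row1); precharges=1
Acc 4: bank1 row0 -> MISS (open row0); precharges=2
Acc 5: bank1 row3 -> MISS (open row3); precharges=3
Acc 6: bank1 row3 -> HIT
Acc 7: bank1 row2 -> MISS (open row2); precharges=4
Acc 8: bank0 row4 -> MISS (open row4); precharges=5

Answer: M M M M M H M M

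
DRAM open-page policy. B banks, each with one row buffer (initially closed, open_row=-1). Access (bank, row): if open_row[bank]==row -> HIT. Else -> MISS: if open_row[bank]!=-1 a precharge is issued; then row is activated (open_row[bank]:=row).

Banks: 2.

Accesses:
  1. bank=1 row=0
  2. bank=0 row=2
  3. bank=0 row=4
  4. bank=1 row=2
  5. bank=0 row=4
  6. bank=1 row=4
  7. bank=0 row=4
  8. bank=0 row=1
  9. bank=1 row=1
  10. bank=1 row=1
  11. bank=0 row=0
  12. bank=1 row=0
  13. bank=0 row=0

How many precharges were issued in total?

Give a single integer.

Answer: 7

Derivation:
Acc 1: bank1 row0 -> MISS (open row0); precharges=0
Acc 2: bank0 row2 -> MISS (open row2); precharges=0
Acc 3: bank0 row4 -> MISS (open row4); precharges=1
Acc 4: bank1 row2 -> MISS (open row2); precharges=2
Acc 5: bank0 row4 -> HIT
Acc 6: bank1 row4 -> MISS (open row4); precharges=3
Acc 7: bank0 row4 -> HIT
Acc 8: bank0 row1 -> MISS (open row1); precharges=4
Acc 9: bank1 row1 -> MISS (open row1); precharges=5
Acc 10: bank1 row1 -> HIT
Acc 11: bank0 row0 -> MISS (open row0); precharges=6
Acc 12: bank1 row0 -> MISS (open row0); precharges=7
Acc 13: bank0 row0 -> HIT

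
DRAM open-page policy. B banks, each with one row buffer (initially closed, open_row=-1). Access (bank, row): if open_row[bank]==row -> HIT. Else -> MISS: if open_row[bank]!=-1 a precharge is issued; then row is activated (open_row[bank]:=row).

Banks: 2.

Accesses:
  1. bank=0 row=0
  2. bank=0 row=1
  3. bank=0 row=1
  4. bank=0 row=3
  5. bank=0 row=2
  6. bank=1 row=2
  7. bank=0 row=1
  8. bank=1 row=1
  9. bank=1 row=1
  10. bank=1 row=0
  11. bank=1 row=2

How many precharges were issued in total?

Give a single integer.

Answer: 7

Derivation:
Acc 1: bank0 row0 -> MISS (open row0); precharges=0
Acc 2: bank0 row1 -> MISS (open row1); precharges=1
Acc 3: bank0 row1 -> HIT
Acc 4: bank0 row3 -> MISS (open row3); precharges=2
Acc 5: bank0 row2 -> MISS (open row2); precharges=3
Acc 6: bank1 row2 -> MISS (open row2); precharges=3
Acc 7: bank0 row1 -> MISS (open row1); precharges=4
Acc 8: bank1 row1 -> MISS (open row1); precharges=5
Acc 9: bank1 row1 -> HIT
Acc 10: bank1 row0 -> MISS (open row0); precharges=6
Acc 11: bank1 row2 -> MISS (open row2); precharges=7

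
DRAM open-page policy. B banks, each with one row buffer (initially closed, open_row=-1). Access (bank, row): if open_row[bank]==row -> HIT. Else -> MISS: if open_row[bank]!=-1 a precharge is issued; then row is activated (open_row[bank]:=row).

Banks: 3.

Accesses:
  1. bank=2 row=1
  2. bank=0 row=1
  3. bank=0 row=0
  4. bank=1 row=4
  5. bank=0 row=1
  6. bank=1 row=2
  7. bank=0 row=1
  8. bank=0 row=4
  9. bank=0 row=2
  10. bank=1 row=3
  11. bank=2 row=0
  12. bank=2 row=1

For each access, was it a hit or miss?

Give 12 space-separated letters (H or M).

Answer: M M M M M M H M M M M M

Derivation:
Acc 1: bank2 row1 -> MISS (open row1); precharges=0
Acc 2: bank0 row1 -> MISS (open row1); precharges=0
Acc 3: bank0 row0 -> MISS (open row0); precharges=1
Acc 4: bank1 row4 -> MISS (open row4); precharges=1
Acc 5: bank0 row1 -> MISS (open row1); precharges=2
Acc 6: bank1 row2 -> MISS (open row2); precharges=3
Acc 7: bank0 row1 -> HIT
Acc 8: bank0 row4 -> MISS (open row4); precharges=4
Acc 9: bank0 row2 -> MISS (open row2); precharges=5
Acc 10: bank1 row3 -> MISS (open row3); precharges=6
Acc 11: bank2 row0 -> MISS (open row0); precharges=7
Acc 12: bank2 row1 -> MISS (open row1); precharges=8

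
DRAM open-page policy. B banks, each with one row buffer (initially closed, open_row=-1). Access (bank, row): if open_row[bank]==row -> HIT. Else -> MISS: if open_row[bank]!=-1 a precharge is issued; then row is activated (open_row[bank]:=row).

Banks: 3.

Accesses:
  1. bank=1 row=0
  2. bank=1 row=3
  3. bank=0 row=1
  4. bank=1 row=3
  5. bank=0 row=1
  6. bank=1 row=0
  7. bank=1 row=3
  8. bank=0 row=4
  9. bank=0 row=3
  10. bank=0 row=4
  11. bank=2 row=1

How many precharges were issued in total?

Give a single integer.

Acc 1: bank1 row0 -> MISS (open row0); precharges=0
Acc 2: bank1 row3 -> MISS (open row3); precharges=1
Acc 3: bank0 row1 -> MISS (open row1); precharges=1
Acc 4: bank1 row3 -> HIT
Acc 5: bank0 row1 -> HIT
Acc 6: bank1 row0 -> MISS (open row0); precharges=2
Acc 7: bank1 row3 -> MISS (open row3); precharges=3
Acc 8: bank0 row4 -> MISS (open row4); precharges=4
Acc 9: bank0 row3 -> MISS (open row3); precharges=5
Acc 10: bank0 row4 -> MISS (open row4); precharges=6
Acc 11: bank2 row1 -> MISS (open row1); precharges=6

Answer: 6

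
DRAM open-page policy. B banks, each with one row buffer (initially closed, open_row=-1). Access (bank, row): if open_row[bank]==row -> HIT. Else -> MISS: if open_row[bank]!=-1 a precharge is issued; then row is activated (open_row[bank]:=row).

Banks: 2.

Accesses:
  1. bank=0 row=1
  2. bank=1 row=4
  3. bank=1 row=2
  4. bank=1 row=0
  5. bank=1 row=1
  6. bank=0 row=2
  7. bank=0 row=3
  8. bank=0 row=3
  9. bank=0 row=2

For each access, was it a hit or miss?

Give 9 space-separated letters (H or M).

Answer: M M M M M M M H M

Derivation:
Acc 1: bank0 row1 -> MISS (open row1); precharges=0
Acc 2: bank1 row4 -> MISS (open row4); precharges=0
Acc 3: bank1 row2 -> MISS (open row2); precharges=1
Acc 4: bank1 row0 -> MISS (open row0); precharges=2
Acc 5: bank1 row1 -> MISS (open row1); precharges=3
Acc 6: bank0 row2 -> MISS (open row2); precharges=4
Acc 7: bank0 row3 -> MISS (open row3); precharges=5
Acc 8: bank0 row3 -> HIT
Acc 9: bank0 row2 -> MISS (open row2); precharges=6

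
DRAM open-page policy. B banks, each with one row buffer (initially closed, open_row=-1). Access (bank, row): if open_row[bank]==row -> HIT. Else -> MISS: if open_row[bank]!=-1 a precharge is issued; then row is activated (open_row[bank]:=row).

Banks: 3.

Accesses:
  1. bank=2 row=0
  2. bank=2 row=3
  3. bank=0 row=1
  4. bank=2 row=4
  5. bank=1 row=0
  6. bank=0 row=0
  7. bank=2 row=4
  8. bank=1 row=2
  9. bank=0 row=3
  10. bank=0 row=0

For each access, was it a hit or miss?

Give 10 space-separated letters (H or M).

Answer: M M M M M M H M M M

Derivation:
Acc 1: bank2 row0 -> MISS (open row0); precharges=0
Acc 2: bank2 row3 -> MISS (open row3); precharges=1
Acc 3: bank0 row1 -> MISS (open row1); precharges=1
Acc 4: bank2 row4 -> MISS (open row4); precharges=2
Acc 5: bank1 row0 -> MISS (open row0); precharges=2
Acc 6: bank0 row0 -> MISS (open row0); precharges=3
Acc 7: bank2 row4 -> HIT
Acc 8: bank1 row2 -> MISS (open row2); precharges=4
Acc 9: bank0 row3 -> MISS (open row3); precharges=5
Acc 10: bank0 row0 -> MISS (open row0); precharges=6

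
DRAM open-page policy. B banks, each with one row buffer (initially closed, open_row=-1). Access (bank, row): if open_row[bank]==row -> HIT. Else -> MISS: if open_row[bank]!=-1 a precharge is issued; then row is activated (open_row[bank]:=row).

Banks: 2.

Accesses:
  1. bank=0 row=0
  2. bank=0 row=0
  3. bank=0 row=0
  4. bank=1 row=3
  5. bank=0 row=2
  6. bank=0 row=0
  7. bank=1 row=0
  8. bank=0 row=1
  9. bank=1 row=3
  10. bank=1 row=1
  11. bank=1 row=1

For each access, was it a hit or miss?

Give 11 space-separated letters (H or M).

Answer: M H H M M M M M M M H

Derivation:
Acc 1: bank0 row0 -> MISS (open row0); precharges=0
Acc 2: bank0 row0 -> HIT
Acc 3: bank0 row0 -> HIT
Acc 4: bank1 row3 -> MISS (open row3); precharges=0
Acc 5: bank0 row2 -> MISS (open row2); precharges=1
Acc 6: bank0 row0 -> MISS (open row0); precharges=2
Acc 7: bank1 row0 -> MISS (open row0); precharges=3
Acc 8: bank0 row1 -> MISS (open row1); precharges=4
Acc 9: bank1 row3 -> MISS (open row3); precharges=5
Acc 10: bank1 row1 -> MISS (open row1); precharges=6
Acc 11: bank1 row1 -> HIT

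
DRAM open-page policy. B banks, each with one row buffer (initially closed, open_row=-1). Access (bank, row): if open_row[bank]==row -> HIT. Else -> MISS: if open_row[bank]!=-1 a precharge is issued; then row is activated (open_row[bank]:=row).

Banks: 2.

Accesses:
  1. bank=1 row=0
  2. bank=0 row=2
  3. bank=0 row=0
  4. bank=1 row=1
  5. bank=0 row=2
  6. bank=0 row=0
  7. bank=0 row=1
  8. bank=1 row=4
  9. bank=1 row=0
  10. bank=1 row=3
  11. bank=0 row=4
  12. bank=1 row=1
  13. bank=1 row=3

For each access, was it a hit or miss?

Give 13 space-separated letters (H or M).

Answer: M M M M M M M M M M M M M

Derivation:
Acc 1: bank1 row0 -> MISS (open row0); precharges=0
Acc 2: bank0 row2 -> MISS (open row2); precharges=0
Acc 3: bank0 row0 -> MISS (open row0); precharges=1
Acc 4: bank1 row1 -> MISS (open row1); precharges=2
Acc 5: bank0 row2 -> MISS (open row2); precharges=3
Acc 6: bank0 row0 -> MISS (open row0); precharges=4
Acc 7: bank0 row1 -> MISS (open row1); precharges=5
Acc 8: bank1 row4 -> MISS (open row4); precharges=6
Acc 9: bank1 row0 -> MISS (open row0); precharges=7
Acc 10: bank1 row3 -> MISS (open row3); precharges=8
Acc 11: bank0 row4 -> MISS (open row4); precharges=9
Acc 12: bank1 row1 -> MISS (open row1); precharges=10
Acc 13: bank1 row3 -> MISS (open row3); precharges=11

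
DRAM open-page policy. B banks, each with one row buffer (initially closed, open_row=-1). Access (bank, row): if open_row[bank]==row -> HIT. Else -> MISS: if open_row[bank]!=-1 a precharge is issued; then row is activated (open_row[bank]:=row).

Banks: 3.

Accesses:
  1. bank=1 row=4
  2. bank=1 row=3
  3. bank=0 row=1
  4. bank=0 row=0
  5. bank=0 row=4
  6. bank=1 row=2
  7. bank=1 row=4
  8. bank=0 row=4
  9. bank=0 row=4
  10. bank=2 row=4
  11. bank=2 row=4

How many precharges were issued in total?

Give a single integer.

Answer: 5

Derivation:
Acc 1: bank1 row4 -> MISS (open row4); precharges=0
Acc 2: bank1 row3 -> MISS (open row3); precharges=1
Acc 3: bank0 row1 -> MISS (open row1); precharges=1
Acc 4: bank0 row0 -> MISS (open row0); precharges=2
Acc 5: bank0 row4 -> MISS (open row4); precharges=3
Acc 6: bank1 row2 -> MISS (open row2); precharges=4
Acc 7: bank1 row4 -> MISS (open row4); precharges=5
Acc 8: bank0 row4 -> HIT
Acc 9: bank0 row4 -> HIT
Acc 10: bank2 row4 -> MISS (open row4); precharges=5
Acc 11: bank2 row4 -> HIT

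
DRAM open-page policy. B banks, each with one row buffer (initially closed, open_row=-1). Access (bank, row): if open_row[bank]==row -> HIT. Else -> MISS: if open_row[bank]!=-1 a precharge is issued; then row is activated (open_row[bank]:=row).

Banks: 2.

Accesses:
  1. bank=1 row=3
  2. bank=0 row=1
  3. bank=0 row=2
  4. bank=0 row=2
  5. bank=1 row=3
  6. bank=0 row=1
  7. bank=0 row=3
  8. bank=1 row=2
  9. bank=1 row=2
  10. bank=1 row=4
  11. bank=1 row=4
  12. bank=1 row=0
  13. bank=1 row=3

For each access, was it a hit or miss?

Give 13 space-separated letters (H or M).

Acc 1: bank1 row3 -> MISS (open row3); precharges=0
Acc 2: bank0 row1 -> MISS (open row1); precharges=0
Acc 3: bank0 row2 -> MISS (open row2); precharges=1
Acc 4: bank0 row2 -> HIT
Acc 5: bank1 row3 -> HIT
Acc 6: bank0 row1 -> MISS (open row1); precharges=2
Acc 7: bank0 row3 -> MISS (open row3); precharges=3
Acc 8: bank1 row2 -> MISS (open row2); precharges=4
Acc 9: bank1 row2 -> HIT
Acc 10: bank1 row4 -> MISS (open row4); precharges=5
Acc 11: bank1 row4 -> HIT
Acc 12: bank1 row0 -> MISS (open row0); precharges=6
Acc 13: bank1 row3 -> MISS (open row3); precharges=7

Answer: M M M H H M M M H M H M M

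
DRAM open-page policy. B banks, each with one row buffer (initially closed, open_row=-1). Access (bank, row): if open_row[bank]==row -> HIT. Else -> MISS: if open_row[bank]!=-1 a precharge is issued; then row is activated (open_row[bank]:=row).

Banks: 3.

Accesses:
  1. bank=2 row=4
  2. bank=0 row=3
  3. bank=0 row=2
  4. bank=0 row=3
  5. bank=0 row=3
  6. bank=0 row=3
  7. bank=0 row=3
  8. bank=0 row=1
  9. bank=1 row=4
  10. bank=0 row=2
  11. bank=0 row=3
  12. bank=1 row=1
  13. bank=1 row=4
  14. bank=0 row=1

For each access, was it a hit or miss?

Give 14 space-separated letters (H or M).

Acc 1: bank2 row4 -> MISS (open row4); precharges=0
Acc 2: bank0 row3 -> MISS (open row3); precharges=0
Acc 3: bank0 row2 -> MISS (open row2); precharges=1
Acc 4: bank0 row3 -> MISS (open row3); precharges=2
Acc 5: bank0 row3 -> HIT
Acc 6: bank0 row3 -> HIT
Acc 7: bank0 row3 -> HIT
Acc 8: bank0 row1 -> MISS (open row1); precharges=3
Acc 9: bank1 row4 -> MISS (open row4); precharges=3
Acc 10: bank0 row2 -> MISS (open row2); precharges=4
Acc 11: bank0 row3 -> MISS (open row3); precharges=5
Acc 12: bank1 row1 -> MISS (open row1); precharges=6
Acc 13: bank1 row4 -> MISS (open row4); precharges=7
Acc 14: bank0 row1 -> MISS (open row1); precharges=8

Answer: M M M M H H H M M M M M M M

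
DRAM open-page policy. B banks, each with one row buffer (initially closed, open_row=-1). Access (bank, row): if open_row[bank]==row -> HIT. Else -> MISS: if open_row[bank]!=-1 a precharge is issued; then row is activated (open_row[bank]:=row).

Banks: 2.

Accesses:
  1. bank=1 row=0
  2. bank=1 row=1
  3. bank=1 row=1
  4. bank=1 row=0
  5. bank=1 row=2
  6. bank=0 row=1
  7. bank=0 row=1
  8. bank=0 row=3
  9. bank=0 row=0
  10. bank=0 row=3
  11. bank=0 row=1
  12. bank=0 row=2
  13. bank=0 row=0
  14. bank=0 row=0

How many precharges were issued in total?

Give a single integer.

Answer: 9

Derivation:
Acc 1: bank1 row0 -> MISS (open row0); precharges=0
Acc 2: bank1 row1 -> MISS (open row1); precharges=1
Acc 3: bank1 row1 -> HIT
Acc 4: bank1 row0 -> MISS (open row0); precharges=2
Acc 5: bank1 row2 -> MISS (open row2); precharges=3
Acc 6: bank0 row1 -> MISS (open row1); precharges=3
Acc 7: bank0 row1 -> HIT
Acc 8: bank0 row3 -> MISS (open row3); precharges=4
Acc 9: bank0 row0 -> MISS (open row0); precharges=5
Acc 10: bank0 row3 -> MISS (open row3); precharges=6
Acc 11: bank0 row1 -> MISS (open row1); precharges=7
Acc 12: bank0 row2 -> MISS (open row2); precharges=8
Acc 13: bank0 row0 -> MISS (open row0); precharges=9
Acc 14: bank0 row0 -> HIT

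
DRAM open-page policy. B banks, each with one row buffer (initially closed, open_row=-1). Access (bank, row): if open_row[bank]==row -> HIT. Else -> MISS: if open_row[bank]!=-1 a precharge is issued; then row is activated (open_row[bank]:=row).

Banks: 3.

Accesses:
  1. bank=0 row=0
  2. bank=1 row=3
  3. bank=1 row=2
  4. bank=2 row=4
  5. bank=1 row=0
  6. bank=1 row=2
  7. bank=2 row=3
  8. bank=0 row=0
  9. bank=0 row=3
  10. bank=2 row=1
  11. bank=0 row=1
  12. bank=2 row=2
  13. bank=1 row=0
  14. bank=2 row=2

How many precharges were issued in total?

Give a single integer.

Acc 1: bank0 row0 -> MISS (open row0); precharges=0
Acc 2: bank1 row3 -> MISS (open row3); precharges=0
Acc 3: bank1 row2 -> MISS (open row2); precharges=1
Acc 4: bank2 row4 -> MISS (open row4); precharges=1
Acc 5: bank1 row0 -> MISS (open row0); precharges=2
Acc 6: bank1 row2 -> MISS (open row2); precharges=3
Acc 7: bank2 row3 -> MISS (open row3); precharges=4
Acc 8: bank0 row0 -> HIT
Acc 9: bank0 row3 -> MISS (open row3); precharges=5
Acc 10: bank2 row1 -> MISS (open row1); precharges=6
Acc 11: bank0 row1 -> MISS (open row1); precharges=7
Acc 12: bank2 row2 -> MISS (open row2); precharges=8
Acc 13: bank1 row0 -> MISS (open row0); precharges=9
Acc 14: bank2 row2 -> HIT

Answer: 9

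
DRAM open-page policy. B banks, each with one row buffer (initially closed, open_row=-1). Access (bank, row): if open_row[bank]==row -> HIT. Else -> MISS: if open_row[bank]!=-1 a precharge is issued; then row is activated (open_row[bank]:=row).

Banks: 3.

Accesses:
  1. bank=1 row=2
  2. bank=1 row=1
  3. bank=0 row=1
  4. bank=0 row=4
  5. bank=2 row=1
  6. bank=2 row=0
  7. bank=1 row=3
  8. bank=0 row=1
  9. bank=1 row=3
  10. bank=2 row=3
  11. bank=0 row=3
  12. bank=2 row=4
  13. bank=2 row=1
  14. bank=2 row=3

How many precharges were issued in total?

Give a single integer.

Answer: 10

Derivation:
Acc 1: bank1 row2 -> MISS (open row2); precharges=0
Acc 2: bank1 row1 -> MISS (open row1); precharges=1
Acc 3: bank0 row1 -> MISS (open row1); precharges=1
Acc 4: bank0 row4 -> MISS (open row4); precharges=2
Acc 5: bank2 row1 -> MISS (open row1); precharges=2
Acc 6: bank2 row0 -> MISS (open row0); precharges=3
Acc 7: bank1 row3 -> MISS (open row3); precharges=4
Acc 8: bank0 row1 -> MISS (open row1); precharges=5
Acc 9: bank1 row3 -> HIT
Acc 10: bank2 row3 -> MISS (open row3); precharges=6
Acc 11: bank0 row3 -> MISS (open row3); precharges=7
Acc 12: bank2 row4 -> MISS (open row4); precharges=8
Acc 13: bank2 row1 -> MISS (open row1); precharges=9
Acc 14: bank2 row3 -> MISS (open row3); precharges=10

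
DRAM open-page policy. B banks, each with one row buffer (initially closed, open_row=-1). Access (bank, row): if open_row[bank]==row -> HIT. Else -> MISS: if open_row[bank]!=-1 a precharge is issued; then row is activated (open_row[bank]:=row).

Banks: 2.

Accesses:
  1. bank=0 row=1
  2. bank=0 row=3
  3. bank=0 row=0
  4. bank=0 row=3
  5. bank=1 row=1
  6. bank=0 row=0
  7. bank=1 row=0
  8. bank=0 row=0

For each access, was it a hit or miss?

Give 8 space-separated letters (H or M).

Acc 1: bank0 row1 -> MISS (open row1); precharges=0
Acc 2: bank0 row3 -> MISS (open row3); precharges=1
Acc 3: bank0 row0 -> MISS (open row0); precharges=2
Acc 4: bank0 row3 -> MISS (open row3); precharges=3
Acc 5: bank1 row1 -> MISS (open row1); precharges=3
Acc 6: bank0 row0 -> MISS (open row0); precharges=4
Acc 7: bank1 row0 -> MISS (open row0); precharges=5
Acc 8: bank0 row0 -> HIT

Answer: M M M M M M M H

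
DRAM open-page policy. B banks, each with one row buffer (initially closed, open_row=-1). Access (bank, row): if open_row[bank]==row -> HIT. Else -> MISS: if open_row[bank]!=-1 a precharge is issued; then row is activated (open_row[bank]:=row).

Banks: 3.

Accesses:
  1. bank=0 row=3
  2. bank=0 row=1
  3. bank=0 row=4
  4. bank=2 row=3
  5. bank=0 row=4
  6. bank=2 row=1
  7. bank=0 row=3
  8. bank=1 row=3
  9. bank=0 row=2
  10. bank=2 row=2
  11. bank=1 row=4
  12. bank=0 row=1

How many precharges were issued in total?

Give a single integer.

Answer: 8

Derivation:
Acc 1: bank0 row3 -> MISS (open row3); precharges=0
Acc 2: bank0 row1 -> MISS (open row1); precharges=1
Acc 3: bank0 row4 -> MISS (open row4); precharges=2
Acc 4: bank2 row3 -> MISS (open row3); precharges=2
Acc 5: bank0 row4 -> HIT
Acc 6: bank2 row1 -> MISS (open row1); precharges=3
Acc 7: bank0 row3 -> MISS (open row3); precharges=4
Acc 8: bank1 row3 -> MISS (open row3); precharges=4
Acc 9: bank0 row2 -> MISS (open row2); precharges=5
Acc 10: bank2 row2 -> MISS (open row2); precharges=6
Acc 11: bank1 row4 -> MISS (open row4); precharges=7
Acc 12: bank0 row1 -> MISS (open row1); precharges=8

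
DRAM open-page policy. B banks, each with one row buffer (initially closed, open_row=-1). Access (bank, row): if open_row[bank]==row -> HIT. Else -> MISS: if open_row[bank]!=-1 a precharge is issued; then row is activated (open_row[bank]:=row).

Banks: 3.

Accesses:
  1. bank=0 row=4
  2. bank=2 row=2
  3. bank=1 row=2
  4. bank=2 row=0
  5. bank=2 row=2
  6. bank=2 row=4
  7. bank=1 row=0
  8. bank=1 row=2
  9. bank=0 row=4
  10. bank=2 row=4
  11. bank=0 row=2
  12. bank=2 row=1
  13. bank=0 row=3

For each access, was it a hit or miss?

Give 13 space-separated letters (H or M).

Acc 1: bank0 row4 -> MISS (open row4); precharges=0
Acc 2: bank2 row2 -> MISS (open row2); precharges=0
Acc 3: bank1 row2 -> MISS (open row2); precharges=0
Acc 4: bank2 row0 -> MISS (open row0); precharges=1
Acc 5: bank2 row2 -> MISS (open row2); precharges=2
Acc 6: bank2 row4 -> MISS (open row4); precharges=3
Acc 7: bank1 row0 -> MISS (open row0); precharges=4
Acc 8: bank1 row2 -> MISS (open row2); precharges=5
Acc 9: bank0 row4 -> HIT
Acc 10: bank2 row4 -> HIT
Acc 11: bank0 row2 -> MISS (open row2); precharges=6
Acc 12: bank2 row1 -> MISS (open row1); precharges=7
Acc 13: bank0 row3 -> MISS (open row3); precharges=8

Answer: M M M M M M M M H H M M M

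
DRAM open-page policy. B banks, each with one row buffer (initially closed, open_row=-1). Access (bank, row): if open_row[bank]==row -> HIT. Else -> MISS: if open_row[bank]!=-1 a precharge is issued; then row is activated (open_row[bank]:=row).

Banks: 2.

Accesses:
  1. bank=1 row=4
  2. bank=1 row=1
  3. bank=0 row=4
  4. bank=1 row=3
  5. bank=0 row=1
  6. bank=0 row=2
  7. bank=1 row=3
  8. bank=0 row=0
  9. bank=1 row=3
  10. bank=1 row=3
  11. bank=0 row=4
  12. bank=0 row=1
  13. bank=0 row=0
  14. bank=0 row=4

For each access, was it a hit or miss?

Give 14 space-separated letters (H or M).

Answer: M M M M M M H M H H M M M M

Derivation:
Acc 1: bank1 row4 -> MISS (open row4); precharges=0
Acc 2: bank1 row1 -> MISS (open row1); precharges=1
Acc 3: bank0 row4 -> MISS (open row4); precharges=1
Acc 4: bank1 row3 -> MISS (open row3); precharges=2
Acc 5: bank0 row1 -> MISS (open row1); precharges=3
Acc 6: bank0 row2 -> MISS (open row2); precharges=4
Acc 7: bank1 row3 -> HIT
Acc 8: bank0 row0 -> MISS (open row0); precharges=5
Acc 9: bank1 row3 -> HIT
Acc 10: bank1 row3 -> HIT
Acc 11: bank0 row4 -> MISS (open row4); precharges=6
Acc 12: bank0 row1 -> MISS (open row1); precharges=7
Acc 13: bank0 row0 -> MISS (open row0); precharges=8
Acc 14: bank0 row4 -> MISS (open row4); precharges=9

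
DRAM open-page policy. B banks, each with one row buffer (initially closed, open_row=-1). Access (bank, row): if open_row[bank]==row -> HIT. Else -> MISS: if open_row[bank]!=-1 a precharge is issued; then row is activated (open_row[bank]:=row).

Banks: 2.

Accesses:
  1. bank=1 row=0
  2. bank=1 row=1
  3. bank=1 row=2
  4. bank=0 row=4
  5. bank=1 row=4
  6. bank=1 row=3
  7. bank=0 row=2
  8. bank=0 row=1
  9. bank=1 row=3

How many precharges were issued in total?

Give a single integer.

Answer: 6

Derivation:
Acc 1: bank1 row0 -> MISS (open row0); precharges=0
Acc 2: bank1 row1 -> MISS (open row1); precharges=1
Acc 3: bank1 row2 -> MISS (open row2); precharges=2
Acc 4: bank0 row4 -> MISS (open row4); precharges=2
Acc 5: bank1 row4 -> MISS (open row4); precharges=3
Acc 6: bank1 row3 -> MISS (open row3); precharges=4
Acc 7: bank0 row2 -> MISS (open row2); precharges=5
Acc 8: bank0 row1 -> MISS (open row1); precharges=6
Acc 9: bank1 row3 -> HIT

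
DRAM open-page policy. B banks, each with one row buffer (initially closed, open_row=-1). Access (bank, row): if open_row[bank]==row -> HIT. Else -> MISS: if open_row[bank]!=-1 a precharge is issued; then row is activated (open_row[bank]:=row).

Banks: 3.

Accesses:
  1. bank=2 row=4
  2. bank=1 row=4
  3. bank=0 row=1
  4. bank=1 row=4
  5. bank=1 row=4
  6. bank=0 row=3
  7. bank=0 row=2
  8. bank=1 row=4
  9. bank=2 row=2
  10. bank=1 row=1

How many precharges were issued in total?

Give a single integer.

Answer: 4

Derivation:
Acc 1: bank2 row4 -> MISS (open row4); precharges=0
Acc 2: bank1 row4 -> MISS (open row4); precharges=0
Acc 3: bank0 row1 -> MISS (open row1); precharges=0
Acc 4: bank1 row4 -> HIT
Acc 5: bank1 row4 -> HIT
Acc 6: bank0 row3 -> MISS (open row3); precharges=1
Acc 7: bank0 row2 -> MISS (open row2); precharges=2
Acc 8: bank1 row4 -> HIT
Acc 9: bank2 row2 -> MISS (open row2); precharges=3
Acc 10: bank1 row1 -> MISS (open row1); precharges=4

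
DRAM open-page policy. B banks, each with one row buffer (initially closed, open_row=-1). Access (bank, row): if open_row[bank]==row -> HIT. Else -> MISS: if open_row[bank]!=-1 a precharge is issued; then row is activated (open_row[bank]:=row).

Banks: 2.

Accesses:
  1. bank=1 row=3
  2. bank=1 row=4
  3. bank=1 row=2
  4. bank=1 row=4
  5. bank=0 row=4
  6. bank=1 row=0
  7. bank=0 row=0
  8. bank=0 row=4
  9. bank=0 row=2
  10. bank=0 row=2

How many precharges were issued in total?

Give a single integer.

Answer: 7

Derivation:
Acc 1: bank1 row3 -> MISS (open row3); precharges=0
Acc 2: bank1 row4 -> MISS (open row4); precharges=1
Acc 3: bank1 row2 -> MISS (open row2); precharges=2
Acc 4: bank1 row4 -> MISS (open row4); precharges=3
Acc 5: bank0 row4 -> MISS (open row4); precharges=3
Acc 6: bank1 row0 -> MISS (open row0); precharges=4
Acc 7: bank0 row0 -> MISS (open row0); precharges=5
Acc 8: bank0 row4 -> MISS (open row4); precharges=6
Acc 9: bank0 row2 -> MISS (open row2); precharges=7
Acc 10: bank0 row2 -> HIT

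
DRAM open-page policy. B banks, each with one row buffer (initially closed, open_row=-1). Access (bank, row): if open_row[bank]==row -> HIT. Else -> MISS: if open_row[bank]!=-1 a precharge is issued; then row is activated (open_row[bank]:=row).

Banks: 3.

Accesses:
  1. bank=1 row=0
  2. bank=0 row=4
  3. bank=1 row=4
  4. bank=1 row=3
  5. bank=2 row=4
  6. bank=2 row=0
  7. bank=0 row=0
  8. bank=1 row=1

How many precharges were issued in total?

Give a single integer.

Acc 1: bank1 row0 -> MISS (open row0); precharges=0
Acc 2: bank0 row4 -> MISS (open row4); precharges=0
Acc 3: bank1 row4 -> MISS (open row4); precharges=1
Acc 4: bank1 row3 -> MISS (open row3); precharges=2
Acc 5: bank2 row4 -> MISS (open row4); precharges=2
Acc 6: bank2 row0 -> MISS (open row0); precharges=3
Acc 7: bank0 row0 -> MISS (open row0); precharges=4
Acc 8: bank1 row1 -> MISS (open row1); precharges=5

Answer: 5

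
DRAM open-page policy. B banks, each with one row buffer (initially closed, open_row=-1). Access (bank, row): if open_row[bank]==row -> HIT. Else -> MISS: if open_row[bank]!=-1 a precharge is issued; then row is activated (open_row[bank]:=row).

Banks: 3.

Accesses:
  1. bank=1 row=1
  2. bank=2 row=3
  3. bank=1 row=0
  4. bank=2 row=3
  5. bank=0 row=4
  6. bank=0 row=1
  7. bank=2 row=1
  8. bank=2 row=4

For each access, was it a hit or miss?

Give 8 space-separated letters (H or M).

Answer: M M M H M M M M

Derivation:
Acc 1: bank1 row1 -> MISS (open row1); precharges=0
Acc 2: bank2 row3 -> MISS (open row3); precharges=0
Acc 3: bank1 row0 -> MISS (open row0); precharges=1
Acc 4: bank2 row3 -> HIT
Acc 5: bank0 row4 -> MISS (open row4); precharges=1
Acc 6: bank0 row1 -> MISS (open row1); precharges=2
Acc 7: bank2 row1 -> MISS (open row1); precharges=3
Acc 8: bank2 row4 -> MISS (open row4); precharges=4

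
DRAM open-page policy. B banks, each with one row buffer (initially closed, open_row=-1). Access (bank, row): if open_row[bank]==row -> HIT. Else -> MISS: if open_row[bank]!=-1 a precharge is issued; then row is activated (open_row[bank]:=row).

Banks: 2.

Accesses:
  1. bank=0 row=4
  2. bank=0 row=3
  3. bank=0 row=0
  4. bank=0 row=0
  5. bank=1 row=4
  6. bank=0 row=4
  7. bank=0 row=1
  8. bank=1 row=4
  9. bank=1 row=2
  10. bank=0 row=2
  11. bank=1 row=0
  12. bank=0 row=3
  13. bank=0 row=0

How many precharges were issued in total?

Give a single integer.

Acc 1: bank0 row4 -> MISS (open row4); precharges=0
Acc 2: bank0 row3 -> MISS (open row3); precharges=1
Acc 3: bank0 row0 -> MISS (open row0); precharges=2
Acc 4: bank0 row0 -> HIT
Acc 5: bank1 row4 -> MISS (open row4); precharges=2
Acc 6: bank0 row4 -> MISS (open row4); precharges=3
Acc 7: bank0 row1 -> MISS (open row1); precharges=4
Acc 8: bank1 row4 -> HIT
Acc 9: bank1 row2 -> MISS (open row2); precharges=5
Acc 10: bank0 row2 -> MISS (open row2); precharges=6
Acc 11: bank1 row0 -> MISS (open row0); precharges=7
Acc 12: bank0 row3 -> MISS (open row3); precharges=8
Acc 13: bank0 row0 -> MISS (open row0); precharges=9

Answer: 9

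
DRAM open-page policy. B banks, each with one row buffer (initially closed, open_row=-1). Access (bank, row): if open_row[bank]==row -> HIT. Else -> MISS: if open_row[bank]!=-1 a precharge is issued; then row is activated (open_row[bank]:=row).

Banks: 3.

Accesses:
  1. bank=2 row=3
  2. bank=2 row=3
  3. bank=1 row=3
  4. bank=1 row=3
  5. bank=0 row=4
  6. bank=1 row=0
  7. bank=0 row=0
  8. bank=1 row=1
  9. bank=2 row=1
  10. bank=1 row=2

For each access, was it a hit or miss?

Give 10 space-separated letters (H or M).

Answer: M H M H M M M M M M

Derivation:
Acc 1: bank2 row3 -> MISS (open row3); precharges=0
Acc 2: bank2 row3 -> HIT
Acc 3: bank1 row3 -> MISS (open row3); precharges=0
Acc 4: bank1 row3 -> HIT
Acc 5: bank0 row4 -> MISS (open row4); precharges=0
Acc 6: bank1 row0 -> MISS (open row0); precharges=1
Acc 7: bank0 row0 -> MISS (open row0); precharges=2
Acc 8: bank1 row1 -> MISS (open row1); precharges=3
Acc 9: bank2 row1 -> MISS (open row1); precharges=4
Acc 10: bank1 row2 -> MISS (open row2); precharges=5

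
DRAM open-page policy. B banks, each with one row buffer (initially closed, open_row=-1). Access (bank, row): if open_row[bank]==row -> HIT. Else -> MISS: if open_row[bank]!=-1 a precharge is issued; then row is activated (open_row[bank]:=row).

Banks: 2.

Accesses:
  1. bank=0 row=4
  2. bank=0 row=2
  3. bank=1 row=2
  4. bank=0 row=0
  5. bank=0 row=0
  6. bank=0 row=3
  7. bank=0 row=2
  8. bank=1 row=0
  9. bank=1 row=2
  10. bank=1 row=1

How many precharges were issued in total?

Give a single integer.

Answer: 7

Derivation:
Acc 1: bank0 row4 -> MISS (open row4); precharges=0
Acc 2: bank0 row2 -> MISS (open row2); precharges=1
Acc 3: bank1 row2 -> MISS (open row2); precharges=1
Acc 4: bank0 row0 -> MISS (open row0); precharges=2
Acc 5: bank0 row0 -> HIT
Acc 6: bank0 row3 -> MISS (open row3); precharges=3
Acc 7: bank0 row2 -> MISS (open row2); precharges=4
Acc 8: bank1 row0 -> MISS (open row0); precharges=5
Acc 9: bank1 row2 -> MISS (open row2); precharges=6
Acc 10: bank1 row1 -> MISS (open row1); precharges=7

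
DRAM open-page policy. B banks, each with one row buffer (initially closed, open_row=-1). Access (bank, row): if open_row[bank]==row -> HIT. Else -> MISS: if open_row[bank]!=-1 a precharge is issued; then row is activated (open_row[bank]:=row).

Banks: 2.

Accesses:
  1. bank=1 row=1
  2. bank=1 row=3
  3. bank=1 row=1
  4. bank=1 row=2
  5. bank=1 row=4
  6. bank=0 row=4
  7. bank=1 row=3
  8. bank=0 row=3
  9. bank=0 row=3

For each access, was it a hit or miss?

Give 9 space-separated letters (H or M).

Acc 1: bank1 row1 -> MISS (open row1); precharges=0
Acc 2: bank1 row3 -> MISS (open row3); precharges=1
Acc 3: bank1 row1 -> MISS (open row1); precharges=2
Acc 4: bank1 row2 -> MISS (open row2); precharges=3
Acc 5: bank1 row4 -> MISS (open row4); precharges=4
Acc 6: bank0 row4 -> MISS (open row4); precharges=4
Acc 7: bank1 row3 -> MISS (open row3); precharges=5
Acc 8: bank0 row3 -> MISS (open row3); precharges=6
Acc 9: bank0 row3 -> HIT

Answer: M M M M M M M M H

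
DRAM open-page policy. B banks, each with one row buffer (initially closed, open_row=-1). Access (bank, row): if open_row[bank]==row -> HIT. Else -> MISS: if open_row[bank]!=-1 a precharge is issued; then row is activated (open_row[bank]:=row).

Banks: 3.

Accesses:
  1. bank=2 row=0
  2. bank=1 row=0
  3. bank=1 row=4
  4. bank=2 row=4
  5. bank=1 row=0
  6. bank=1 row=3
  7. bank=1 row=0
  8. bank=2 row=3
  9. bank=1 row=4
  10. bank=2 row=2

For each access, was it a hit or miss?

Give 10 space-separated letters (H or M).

Acc 1: bank2 row0 -> MISS (open row0); precharges=0
Acc 2: bank1 row0 -> MISS (open row0); precharges=0
Acc 3: bank1 row4 -> MISS (open row4); precharges=1
Acc 4: bank2 row4 -> MISS (open row4); precharges=2
Acc 5: bank1 row0 -> MISS (open row0); precharges=3
Acc 6: bank1 row3 -> MISS (open row3); precharges=4
Acc 7: bank1 row0 -> MISS (open row0); precharges=5
Acc 8: bank2 row3 -> MISS (open row3); precharges=6
Acc 9: bank1 row4 -> MISS (open row4); precharges=7
Acc 10: bank2 row2 -> MISS (open row2); precharges=8

Answer: M M M M M M M M M M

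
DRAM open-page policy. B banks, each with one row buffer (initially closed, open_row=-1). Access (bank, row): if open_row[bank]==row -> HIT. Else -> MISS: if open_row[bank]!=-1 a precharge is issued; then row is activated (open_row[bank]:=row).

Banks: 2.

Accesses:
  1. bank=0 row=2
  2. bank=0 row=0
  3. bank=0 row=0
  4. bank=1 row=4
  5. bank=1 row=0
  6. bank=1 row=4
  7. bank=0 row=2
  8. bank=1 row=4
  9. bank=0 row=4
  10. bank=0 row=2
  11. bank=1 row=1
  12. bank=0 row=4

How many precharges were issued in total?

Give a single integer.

Acc 1: bank0 row2 -> MISS (open row2); precharges=0
Acc 2: bank0 row0 -> MISS (open row0); precharges=1
Acc 3: bank0 row0 -> HIT
Acc 4: bank1 row4 -> MISS (open row4); precharges=1
Acc 5: bank1 row0 -> MISS (open row0); precharges=2
Acc 6: bank1 row4 -> MISS (open row4); precharges=3
Acc 7: bank0 row2 -> MISS (open row2); precharges=4
Acc 8: bank1 row4 -> HIT
Acc 9: bank0 row4 -> MISS (open row4); precharges=5
Acc 10: bank0 row2 -> MISS (open row2); precharges=6
Acc 11: bank1 row1 -> MISS (open row1); precharges=7
Acc 12: bank0 row4 -> MISS (open row4); precharges=8

Answer: 8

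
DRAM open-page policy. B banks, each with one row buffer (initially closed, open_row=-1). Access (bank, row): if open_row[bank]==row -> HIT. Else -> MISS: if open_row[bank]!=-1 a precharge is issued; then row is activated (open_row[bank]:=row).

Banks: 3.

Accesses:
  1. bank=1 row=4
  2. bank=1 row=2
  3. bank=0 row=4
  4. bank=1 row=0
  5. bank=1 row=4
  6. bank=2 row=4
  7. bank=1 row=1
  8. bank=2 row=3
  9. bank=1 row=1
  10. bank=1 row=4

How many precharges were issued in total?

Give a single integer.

Acc 1: bank1 row4 -> MISS (open row4); precharges=0
Acc 2: bank1 row2 -> MISS (open row2); precharges=1
Acc 3: bank0 row4 -> MISS (open row4); precharges=1
Acc 4: bank1 row0 -> MISS (open row0); precharges=2
Acc 5: bank1 row4 -> MISS (open row4); precharges=3
Acc 6: bank2 row4 -> MISS (open row4); precharges=3
Acc 7: bank1 row1 -> MISS (open row1); precharges=4
Acc 8: bank2 row3 -> MISS (open row3); precharges=5
Acc 9: bank1 row1 -> HIT
Acc 10: bank1 row4 -> MISS (open row4); precharges=6

Answer: 6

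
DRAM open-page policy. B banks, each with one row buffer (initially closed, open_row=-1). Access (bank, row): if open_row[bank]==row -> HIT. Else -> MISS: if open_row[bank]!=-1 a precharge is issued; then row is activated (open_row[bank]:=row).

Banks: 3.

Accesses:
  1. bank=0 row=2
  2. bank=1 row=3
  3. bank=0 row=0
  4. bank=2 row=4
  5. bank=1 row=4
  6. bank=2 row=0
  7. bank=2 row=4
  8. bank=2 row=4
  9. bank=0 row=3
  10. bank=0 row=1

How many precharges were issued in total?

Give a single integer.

Answer: 6

Derivation:
Acc 1: bank0 row2 -> MISS (open row2); precharges=0
Acc 2: bank1 row3 -> MISS (open row3); precharges=0
Acc 3: bank0 row0 -> MISS (open row0); precharges=1
Acc 4: bank2 row4 -> MISS (open row4); precharges=1
Acc 5: bank1 row4 -> MISS (open row4); precharges=2
Acc 6: bank2 row0 -> MISS (open row0); precharges=3
Acc 7: bank2 row4 -> MISS (open row4); precharges=4
Acc 8: bank2 row4 -> HIT
Acc 9: bank0 row3 -> MISS (open row3); precharges=5
Acc 10: bank0 row1 -> MISS (open row1); precharges=6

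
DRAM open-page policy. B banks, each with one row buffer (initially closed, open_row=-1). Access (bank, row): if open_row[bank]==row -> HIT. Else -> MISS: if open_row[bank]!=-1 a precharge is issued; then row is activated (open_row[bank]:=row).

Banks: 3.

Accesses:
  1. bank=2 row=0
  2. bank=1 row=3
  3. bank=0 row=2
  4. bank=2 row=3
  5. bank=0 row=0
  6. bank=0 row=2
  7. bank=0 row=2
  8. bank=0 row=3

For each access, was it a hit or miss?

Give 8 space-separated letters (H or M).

Answer: M M M M M M H M

Derivation:
Acc 1: bank2 row0 -> MISS (open row0); precharges=0
Acc 2: bank1 row3 -> MISS (open row3); precharges=0
Acc 3: bank0 row2 -> MISS (open row2); precharges=0
Acc 4: bank2 row3 -> MISS (open row3); precharges=1
Acc 5: bank0 row0 -> MISS (open row0); precharges=2
Acc 6: bank0 row2 -> MISS (open row2); precharges=3
Acc 7: bank0 row2 -> HIT
Acc 8: bank0 row3 -> MISS (open row3); precharges=4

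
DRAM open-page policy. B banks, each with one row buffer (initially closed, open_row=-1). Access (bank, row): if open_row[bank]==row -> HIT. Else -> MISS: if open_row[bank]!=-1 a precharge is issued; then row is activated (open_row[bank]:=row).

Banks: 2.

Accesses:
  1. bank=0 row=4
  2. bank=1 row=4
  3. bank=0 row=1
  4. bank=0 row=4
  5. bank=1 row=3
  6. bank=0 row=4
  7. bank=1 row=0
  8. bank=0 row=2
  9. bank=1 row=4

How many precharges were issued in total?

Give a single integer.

Acc 1: bank0 row4 -> MISS (open row4); precharges=0
Acc 2: bank1 row4 -> MISS (open row4); precharges=0
Acc 3: bank0 row1 -> MISS (open row1); precharges=1
Acc 4: bank0 row4 -> MISS (open row4); precharges=2
Acc 5: bank1 row3 -> MISS (open row3); precharges=3
Acc 6: bank0 row4 -> HIT
Acc 7: bank1 row0 -> MISS (open row0); precharges=4
Acc 8: bank0 row2 -> MISS (open row2); precharges=5
Acc 9: bank1 row4 -> MISS (open row4); precharges=6

Answer: 6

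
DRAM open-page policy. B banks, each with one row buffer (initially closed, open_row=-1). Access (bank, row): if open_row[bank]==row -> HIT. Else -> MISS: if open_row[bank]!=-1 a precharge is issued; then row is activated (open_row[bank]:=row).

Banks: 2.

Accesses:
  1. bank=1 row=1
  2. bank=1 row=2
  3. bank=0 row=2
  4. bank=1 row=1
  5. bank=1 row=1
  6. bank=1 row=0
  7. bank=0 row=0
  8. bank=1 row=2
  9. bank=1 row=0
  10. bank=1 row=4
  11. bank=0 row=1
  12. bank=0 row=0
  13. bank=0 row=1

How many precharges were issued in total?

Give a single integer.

Answer: 10

Derivation:
Acc 1: bank1 row1 -> MISS (open row1); precharges=0
Acc 2: bank1 row2 -> MISS (open row2); precharges=1
Acc 3: bank0 row2 -> MISS (open row2); precharges=1
Acc 4: bank1 row1 -> MISS (open row1); precharges=2
Acc 5: bank1 row1 -> HIT
Acc 6: bank1 row0 -> MISS (open row0); precharges=3
Acc 7: bank0 row0 -> MISS (open row0); precharges=4
Acc 8: bank1 row2 -> MISS (open row2); precharges=5
Acc 9: bank1 row0 -> MISS (open row0); precharges=6
Acc 10: bank1 row4 -> MISS (open row4); precharges=7
Acc 11: bank0 row1 -> MISS (open row1); precharges=8
Acc 12: bank0 row0 -> MISS (open row0); precharges=9
Acc 13: bank0 row1 -> MISS (open row1); precharges=10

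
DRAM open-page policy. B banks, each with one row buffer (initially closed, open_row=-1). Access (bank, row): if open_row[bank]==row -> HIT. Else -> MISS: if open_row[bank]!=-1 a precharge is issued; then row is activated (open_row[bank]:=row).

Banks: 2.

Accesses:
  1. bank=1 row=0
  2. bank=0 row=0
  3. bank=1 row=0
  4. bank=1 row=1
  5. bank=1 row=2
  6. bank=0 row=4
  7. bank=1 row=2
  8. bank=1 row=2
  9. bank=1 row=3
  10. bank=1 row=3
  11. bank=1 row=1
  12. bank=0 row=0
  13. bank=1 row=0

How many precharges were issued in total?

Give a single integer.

Answer: 7

Derivation:
Acc 1: bank1 row0 -> MISS (open row0); precharges=0
Acc 2: bank0 row0 -> MISS (open row0); precharges=0
Acc 3: bank1 row0 -> HIT
Acc 4: bank1 row1 -> MISS (open row1); precharges=1
Acc 5: bank1 row2 -> MISS (open row2); precharges=2
Acc 6: bank0 row4 -> MISS (open row4); precharges=3
Acc 7: bank1 row2 -> HIT
Acc 8: bank1 row2 -> HIT
Acc 9: bank1 row3 -> MISS (open row3); precharges=4
Acc 10: bank1 row3 -> HIT
Acc 11: bank1 row1 -> MISS (open row1); precharges=5
Acc 12: bank0 row0 -> MISS (open row0); precharges=6
Acc 13: bank1 row0 -> MISS (open row0); precharges=7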